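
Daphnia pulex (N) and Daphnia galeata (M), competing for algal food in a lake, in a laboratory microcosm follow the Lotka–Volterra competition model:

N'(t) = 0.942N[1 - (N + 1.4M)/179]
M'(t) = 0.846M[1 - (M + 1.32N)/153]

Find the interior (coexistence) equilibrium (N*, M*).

N* ≈ 41.5, M* ≈ 98.2

Setting both brackets to zero gives the nullclines N + 1.4M = 179 and 1.32N + M = 153.
Substituting M = 153 - 1.32N into the first: N(1 - 1.4·1.32) = 179 - 1.4·153.
So N* = -35.2/-0.848 = 41.5, and then M* = 153 - 1.32·41.5 = 98.2.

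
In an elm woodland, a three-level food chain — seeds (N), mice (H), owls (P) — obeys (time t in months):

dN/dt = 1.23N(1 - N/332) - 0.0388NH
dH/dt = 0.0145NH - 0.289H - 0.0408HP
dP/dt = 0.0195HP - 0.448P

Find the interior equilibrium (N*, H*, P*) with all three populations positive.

From dP/dt = 0: 0.0195H* = 0.448, so H* = 23.
From dN/dt = 0: 1.23(1 - N*/332) = 0.0388·23, giving N* = 332·(1 - 0.725) = 91.4.
From dH/dt = 0: 0.0145·91.4 - 0.289 = 0.0408P*, so P* = 1.04/0.0408 = 25.4.

N* ≈ 91.4, H* ≈ 23, P* ≈ 25.4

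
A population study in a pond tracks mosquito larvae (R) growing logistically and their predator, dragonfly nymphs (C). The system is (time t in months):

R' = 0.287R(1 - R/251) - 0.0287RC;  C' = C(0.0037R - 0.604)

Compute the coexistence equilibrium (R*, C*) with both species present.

From dC/dt = 0 with C > 0: 0.0037R* = 0.604, so R* = 163.
Substitute into dR/dt = 0: 0.287(1 - 163/251) = 0.0287C*.
The bracket is 0.35, giving C* = 0.1/0.0287 = 3.5.

R* ≈ 163, C* ≈ 3.5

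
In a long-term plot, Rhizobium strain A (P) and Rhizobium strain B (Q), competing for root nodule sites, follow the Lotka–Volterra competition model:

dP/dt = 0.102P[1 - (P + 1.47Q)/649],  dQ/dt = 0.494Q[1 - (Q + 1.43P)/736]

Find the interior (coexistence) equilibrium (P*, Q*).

Setting both brackets to zero gives the nullclines P + 1.47Q = 649 and 1.43P + Q = 736.
Substituting Q = 736 - 1.43P into the first: P(1 - 1.47·1.43) = 649 - 1.47·736.
So P* = -433/-1.1 = 393, and then Q* = 736 - 1.43·393 = 174.

P* ≈ 393, Q* ≈ 174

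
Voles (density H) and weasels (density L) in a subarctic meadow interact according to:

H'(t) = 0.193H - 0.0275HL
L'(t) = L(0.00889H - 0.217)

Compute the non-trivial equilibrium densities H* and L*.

H* ≈ 24.4, L* ≈ 7.02

Set dL/dt = 0 with L > 0: 0.00889H - 0.217 = 0, so H* = 0.217/0.00889 = 24.4.
Set dH/dt = 0 with H > 0: 0.193 - 0.0275L = 0, so L* = 0.193/0.0275 = 7.02.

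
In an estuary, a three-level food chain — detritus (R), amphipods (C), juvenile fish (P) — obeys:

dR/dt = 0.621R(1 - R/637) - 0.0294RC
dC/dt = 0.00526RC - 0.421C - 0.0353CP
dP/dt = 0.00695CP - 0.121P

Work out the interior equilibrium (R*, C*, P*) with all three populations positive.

From dP/dt = 0: 0.00695C* = 0.121, so C* = 17.4.
From dR/dt = 0: 0.621(1 - R*/637) = 0.0294·17.4, giving R* = 637·(1 - 0.824) = 112.
From dC/dt = 0: 0.00526·112 - 0.421 = 0.0353P*, so P* = 0.168/0.0353 = 4.76.

R* ≈ 112, C* ≈ 17.4, P* ≈ 4.76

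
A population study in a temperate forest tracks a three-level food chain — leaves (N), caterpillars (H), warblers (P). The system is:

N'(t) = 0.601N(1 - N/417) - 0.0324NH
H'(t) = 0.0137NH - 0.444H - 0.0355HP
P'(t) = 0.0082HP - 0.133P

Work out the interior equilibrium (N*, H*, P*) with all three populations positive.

N* ≈ 52.4, H* ≈ 16.2, P* ≈ 7.71

From dP/dt = 0: 0.0082H* = 0.133, so H* = 16.2.
From dN/dt = 0: 0.601(1 - N*/417) = 0.0324·16.2, giving N* = 417·(1 - 0.874) = 52.4.
From dH/dt = 0: 0.0137·52.4 - 0.444 = 0.0355P*, so P* = 0.274/0.0355 = 7.71.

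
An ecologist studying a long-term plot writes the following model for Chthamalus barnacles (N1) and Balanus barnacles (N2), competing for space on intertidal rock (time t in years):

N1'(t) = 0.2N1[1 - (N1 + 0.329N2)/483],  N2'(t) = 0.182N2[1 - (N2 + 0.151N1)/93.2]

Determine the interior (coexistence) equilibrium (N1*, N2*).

N1* ≈ 476, N2* ≈ 21.3

Setting both brackets to zero gives the nullclines N1 + 0.329N2 = 483 and 0.151N1 + N2 = 93.2.
Substituting N2 = 93.2 - 0.151N1 into the first: N1(1 - 0.329·0.151) = 483 - 0.329·93.2.
So N1* = 452/0.95 = 476, and then N2* = 93.2 - 0.151·476 = 21.3.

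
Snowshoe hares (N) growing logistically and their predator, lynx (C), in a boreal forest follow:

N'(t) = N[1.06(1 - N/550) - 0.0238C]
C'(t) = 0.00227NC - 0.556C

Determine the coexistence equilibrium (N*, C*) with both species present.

From dC/dt = 0 with C > 0: 0.00227N* = 0.556, so N* = 245.
Substitute into dN/dt = 0: 1.06(1 - 245/550) = 0.0238C*.
The bracket is 0.555, giving C* = 0.588/0.0238 = 24.7.

N* ≈ 245, C* ≈ 24.7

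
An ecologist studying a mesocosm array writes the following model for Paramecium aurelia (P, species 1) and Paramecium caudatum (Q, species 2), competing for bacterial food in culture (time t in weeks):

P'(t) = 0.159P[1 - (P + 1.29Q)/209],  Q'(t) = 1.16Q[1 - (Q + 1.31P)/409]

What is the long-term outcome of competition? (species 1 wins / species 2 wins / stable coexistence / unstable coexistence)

Compare the nullcline intercepts: K1/α12 = 209/1.29 = 162 < K2 = 409; K2/α21 = 409/1.31 = 312 > K1 = 209.
Since the inequalities point opposite ways, species 2 can invade but species 1 cannot.

species 2 excludes species 1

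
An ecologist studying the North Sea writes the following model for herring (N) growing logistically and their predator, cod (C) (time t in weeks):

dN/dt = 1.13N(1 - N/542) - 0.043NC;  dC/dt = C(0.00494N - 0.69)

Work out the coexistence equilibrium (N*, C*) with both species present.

N* ≈ 140, C* ≈ 19.5

From dC/dt = 0 with C > 0: 0.00494N* = 0.69, so N* = 140.
Substitute into dN/dt = 0: 1.13(1 - 140/542) = 0.043C*.
The bracket is 0.742, giving C* = 0.839/0.043 = 19.5.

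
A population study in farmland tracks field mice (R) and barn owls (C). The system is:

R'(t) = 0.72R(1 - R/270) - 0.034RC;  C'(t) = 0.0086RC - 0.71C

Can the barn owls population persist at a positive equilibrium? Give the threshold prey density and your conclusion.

The predator equation gives dC/dt > 0 only when R > 0.71/0.0086 = 82.6.
Without the predator, R → K = 270. Since 270 > 82.6, the predator can invade and persist.

Threshold R = 82.6; K > 82.6, so yes, the predator persists.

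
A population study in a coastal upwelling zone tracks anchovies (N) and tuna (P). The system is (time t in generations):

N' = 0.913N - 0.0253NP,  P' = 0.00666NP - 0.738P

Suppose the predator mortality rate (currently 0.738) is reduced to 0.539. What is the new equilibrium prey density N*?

N* ≈ 80.9

At the interior fixed point, setting dP/dt = 0 with P > 0 fixes N* = (predator death rate)/(NP coefficient) — independent of the other coefficients.
With the change, N* = 0.539/0.00666 = 80.9; it falls from 111.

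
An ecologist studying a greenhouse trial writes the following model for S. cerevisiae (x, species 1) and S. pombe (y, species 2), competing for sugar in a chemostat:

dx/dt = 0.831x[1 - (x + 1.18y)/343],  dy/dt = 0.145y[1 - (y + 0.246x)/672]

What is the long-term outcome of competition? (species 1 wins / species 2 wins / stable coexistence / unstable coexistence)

species 2 excludes species 1

Compare the nullcline intercepts: K1/α12 = 343/1.18 = 291 < K2 = 672; K2/α21 = 672/0.246 = 2730 > K1 = 343.
Since the inequalities point opposite ways, species 2 can invade but species 1 cannot.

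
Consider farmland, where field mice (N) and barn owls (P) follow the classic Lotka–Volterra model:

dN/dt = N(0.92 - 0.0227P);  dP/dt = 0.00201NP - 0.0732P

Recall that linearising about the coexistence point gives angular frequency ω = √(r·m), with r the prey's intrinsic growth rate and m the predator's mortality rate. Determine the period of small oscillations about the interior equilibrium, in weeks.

T ≈ 24.2 weeks

Here r = 0.92 and m = 0.0732, so r·m = 0.0673.
ω = √0.0673 = 0.26 per week, hence T = 2π/ω ≈ 24.2 weeks.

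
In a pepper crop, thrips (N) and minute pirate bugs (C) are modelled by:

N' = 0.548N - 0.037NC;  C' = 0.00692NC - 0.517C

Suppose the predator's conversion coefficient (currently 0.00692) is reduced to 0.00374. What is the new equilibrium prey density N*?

At the interior fixed point, setting dC/dt = 0 with C > 0 fixes N* = (predator death rate)/(NC coefficient) — independent of the other coefficients.
With the change, N* = 0.517/0.00374 = 138; it rises from 74.7.

N* ≈ 138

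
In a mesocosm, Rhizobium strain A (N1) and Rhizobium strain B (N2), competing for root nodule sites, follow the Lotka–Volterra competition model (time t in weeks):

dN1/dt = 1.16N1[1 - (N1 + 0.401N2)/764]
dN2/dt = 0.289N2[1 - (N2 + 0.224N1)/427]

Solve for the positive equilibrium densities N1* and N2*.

Setting both brackets to zero gives the nullclines N1 + 0.401N2 = 764 and 0.224N1 + N2 = 427.
Substituting N2 = 427 - 0.224N1 into the first: N1(1 - 0.401·0.224) = 764 - 0.401·427.
So N1* = 593/0.91 = 651, and then N2* = 427 - 0.224·651 = 281.

N1* ≈ 651, N2* ≈ 281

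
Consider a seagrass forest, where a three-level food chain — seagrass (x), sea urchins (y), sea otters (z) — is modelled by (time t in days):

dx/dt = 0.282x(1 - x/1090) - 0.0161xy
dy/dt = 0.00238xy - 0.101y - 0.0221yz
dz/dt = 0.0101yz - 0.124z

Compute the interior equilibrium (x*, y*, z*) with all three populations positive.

x* ≈ 326, y* ≈ 12.3, z* ≈ 30.5

From dz/dt = 0: 0.0101y* = 0.124, so y* = 12.3.
From dx/dt = 0: 0.282(1 - x*/1090) = 0.0161·12.3, giving x* = 1090·(1 - 0.701) = 326.
From dy/dt = 0: 0.00238·326 - 0.101 = 0.0221z*, so z* = 0.675/0.0221 = 30.5.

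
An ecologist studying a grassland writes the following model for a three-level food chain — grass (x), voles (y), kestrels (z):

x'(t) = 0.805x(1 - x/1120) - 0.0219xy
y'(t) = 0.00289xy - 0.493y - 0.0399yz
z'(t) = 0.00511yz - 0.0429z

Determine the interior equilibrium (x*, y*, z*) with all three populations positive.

From dz/dt = 0: 0.00511y* = 0.0429, so y* = 8.4.
From dx/dt = 0: 0.805(1 - x*/1120) = 0.0219·8.4, giving x* = 1120·(1 - 0.228) = 864.
From dy/dt = 0: 0.00289·864 - 0.493 = 0.0399z*, so z* = 2/0.0399 = 50.2.

x* ≈ 864, y* ≈ 8.4, z* ≈ 50.2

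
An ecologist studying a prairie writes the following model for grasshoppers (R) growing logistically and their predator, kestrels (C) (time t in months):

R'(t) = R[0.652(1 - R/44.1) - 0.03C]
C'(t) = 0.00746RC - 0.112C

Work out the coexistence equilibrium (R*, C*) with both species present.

R* ≈ 15, C* ≈ 14.3

From dC/dt = 0 with C > 0: 0.00746R* = 0.112, so R* = 15.
Substitute into dR/dt = 0: 0.652(1 - 15/44.1) = 0.03C*.
The bracket is 0.66, giving C* = 0.43/0.03 = 14.3.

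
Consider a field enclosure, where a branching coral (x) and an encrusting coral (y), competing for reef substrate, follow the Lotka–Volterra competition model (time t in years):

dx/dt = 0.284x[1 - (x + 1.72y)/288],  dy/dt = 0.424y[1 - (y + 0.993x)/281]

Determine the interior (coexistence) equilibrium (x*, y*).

x* ≈ 276, y* ≈ 7.04

Setting both brackets to zero gives the nullclines x + 1.72y = 288 and 0.993x + y = 281.
Substituting y = 281 - 0.993x into the first: x(1 - 1.72·0.993) = 288 - 1.72·281.
So x* = -195/-0.708 = 276, and then y* = 281 - 0.993·276 = 7.04.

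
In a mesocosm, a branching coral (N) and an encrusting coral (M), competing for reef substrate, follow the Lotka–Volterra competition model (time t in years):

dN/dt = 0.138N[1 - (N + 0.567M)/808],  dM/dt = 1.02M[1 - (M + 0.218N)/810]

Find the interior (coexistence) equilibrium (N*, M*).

N* ≈ 398, M* ≈ 723

Setting both brackets to zero gives the nullclines N + 0.567M = 808 and 0.218N + M = 810.
Substituting M = 810 - 0.218N into the first: N(1 - 0.567·0.218) = 808 - 0.567·810.
So N* = 349/0.876 = 398, and then M* = 810 - 0.218·398 = 723.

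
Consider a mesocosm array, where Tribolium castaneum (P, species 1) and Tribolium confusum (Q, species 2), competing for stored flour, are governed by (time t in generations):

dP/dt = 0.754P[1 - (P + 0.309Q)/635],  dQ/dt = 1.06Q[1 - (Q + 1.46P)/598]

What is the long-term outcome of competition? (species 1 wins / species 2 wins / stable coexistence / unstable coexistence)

species 1 excludes species 2

Compare the nullcline intercepts: K1/α12 = 635/0.309 = 2060 > K2 = 598; K2/α21 = 598/1.46 = 410 < K1 = 635.
Since the inequalities point opposite ways, species 1 can invade but species 2 cannot.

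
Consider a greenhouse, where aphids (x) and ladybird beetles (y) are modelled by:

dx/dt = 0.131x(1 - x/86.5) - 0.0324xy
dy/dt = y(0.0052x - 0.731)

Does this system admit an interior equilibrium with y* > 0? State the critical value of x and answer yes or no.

Threshold x = 141; K < 141, so no, the predator goes extinct.

The predator equation gives dy/dt > 0 only when x > 0.731/0.0052 = 141.
Without the predator, x → K = 86.5. Since 86.5 < 141, the predator cannot invade.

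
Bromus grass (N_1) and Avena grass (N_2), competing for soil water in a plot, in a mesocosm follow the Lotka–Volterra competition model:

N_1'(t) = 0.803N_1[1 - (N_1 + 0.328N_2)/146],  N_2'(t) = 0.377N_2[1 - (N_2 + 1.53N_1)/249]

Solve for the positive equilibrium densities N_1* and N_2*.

Setting both brackets to zero gives the nullclines N_1 + 0.328N_2 = 146 and 1.53N_1 + N_2 = 249.
Substituting N_2 = 249 - 1.53N_1 into the first: N_1(1 - 0.328·1.53) = 146 - 0.328·249.
So N_1* = 64.3/0.498 = 129, and then N_2* = 249 - 1.53·129 = 51.4.

N_1* ≈ 129, N_2* ≈ 51.4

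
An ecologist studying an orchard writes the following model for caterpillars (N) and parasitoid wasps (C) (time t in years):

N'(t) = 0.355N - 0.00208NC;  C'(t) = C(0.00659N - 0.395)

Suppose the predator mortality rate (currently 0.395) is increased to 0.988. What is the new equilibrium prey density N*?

N* ≈ 150

At the interior fixed point, setting dC/dt = 0 with C > 0 fixes N* = (predator death rate)/(NC coefficient) — independent of the other coefficients.
With the change, N* = 0.988/0.00659 = 150; it rises from 59.9.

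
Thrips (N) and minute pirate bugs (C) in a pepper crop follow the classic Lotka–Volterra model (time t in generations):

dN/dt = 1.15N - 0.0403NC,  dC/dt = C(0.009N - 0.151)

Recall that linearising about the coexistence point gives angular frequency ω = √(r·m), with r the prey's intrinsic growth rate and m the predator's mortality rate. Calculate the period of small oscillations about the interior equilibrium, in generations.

T ≈ 15.1 generations

Here r = 1.15 and m = 0.151, so r·m = 0.174.
ω = √0.174 = 0.417 per generation, hence T = 2π/ω ≈ 15.1 generations.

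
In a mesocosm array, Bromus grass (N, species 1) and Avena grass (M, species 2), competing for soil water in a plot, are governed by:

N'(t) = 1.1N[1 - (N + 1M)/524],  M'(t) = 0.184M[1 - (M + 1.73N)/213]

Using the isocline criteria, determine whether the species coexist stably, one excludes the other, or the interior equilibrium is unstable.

Compare the nullcline intercepts: K1/α12 = 524/1 = 524 > K2 = 213; K2/α21 = 213/1.73 = 123 < K1 = 524.
Since the inequalities point opposite ways, species 1 can invade but species 2 cannot.

species 1 excludes species 2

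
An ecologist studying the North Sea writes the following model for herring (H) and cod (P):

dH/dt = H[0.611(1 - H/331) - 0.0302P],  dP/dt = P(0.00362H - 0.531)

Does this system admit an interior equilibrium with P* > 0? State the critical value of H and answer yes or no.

The predator equation gives dP/dt > 0 only when H > 0.531/0.00362 = 147.
Without the predator, H → K = 331. Since 331 > 147, the predator can invade and persist.

Threshold H = 147; K > 147, so yes, the predator persists.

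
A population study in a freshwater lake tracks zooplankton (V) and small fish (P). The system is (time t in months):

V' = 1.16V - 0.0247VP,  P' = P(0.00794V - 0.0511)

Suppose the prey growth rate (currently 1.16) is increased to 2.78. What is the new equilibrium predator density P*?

At the interior fixed point, setting dV/dt = 0 with V > 0 fixes P* = (prey growth rate)/(VP coefficient) — independent of the other coefficients.
With the change, P* = 2.78/0.0247 = 113; it rises from 47.

P* ≈ 113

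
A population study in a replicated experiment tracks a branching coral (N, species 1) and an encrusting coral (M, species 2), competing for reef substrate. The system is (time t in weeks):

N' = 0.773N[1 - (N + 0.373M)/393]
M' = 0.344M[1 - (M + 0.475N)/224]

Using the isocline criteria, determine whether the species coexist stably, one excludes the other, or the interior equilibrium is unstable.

stable coexistence

Compare the nullcline intercepts: K1/α12 = 393/0.373 = 1050 > K2 = 224; K2/α21 = 224/0.475 = 472 > K1 = 393.
Since both inequalities hold, each species can invade when rare, so the interior equilibrium is stable.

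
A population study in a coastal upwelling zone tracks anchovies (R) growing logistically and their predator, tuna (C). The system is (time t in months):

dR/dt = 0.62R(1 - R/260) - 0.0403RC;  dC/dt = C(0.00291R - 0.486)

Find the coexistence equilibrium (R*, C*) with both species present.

R* ≈ 167, C* ≈ 5.5

From dC/dt = 0 with C > 0: 0.00291R* = 0.486, so R* = 167.
Substitute into dR/dt = 0: 0.62(1 - 167/260) = 0.0403C*.
The bracket is 0.358, giving C* = 0.222/0.0403 = 5.5.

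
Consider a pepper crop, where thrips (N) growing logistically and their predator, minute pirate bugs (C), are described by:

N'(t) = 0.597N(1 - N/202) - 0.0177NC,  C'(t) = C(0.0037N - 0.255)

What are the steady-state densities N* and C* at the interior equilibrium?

N* ≈ 68.9, C* ≈ 22.2

From dC/dt = 0 with C > 0: 0.0037N* = 0.255, so N* = 68.9.
Substitute into dN/dt = 0: 0.597(1 - 68.9/202) = 0.0177C*.
The bracket is 0.659, giving C* = 0.393/0.0177 = 22.2.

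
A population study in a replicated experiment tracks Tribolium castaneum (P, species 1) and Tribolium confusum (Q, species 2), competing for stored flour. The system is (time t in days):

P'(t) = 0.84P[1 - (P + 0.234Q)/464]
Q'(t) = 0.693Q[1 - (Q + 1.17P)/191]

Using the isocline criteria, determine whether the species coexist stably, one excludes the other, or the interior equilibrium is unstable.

species 1 excludes species 2

Compare the nullcline intercepts: K1/α12 = 464/0.234 = 1980 > K2 = 191; K2/α21 = 191/1.17 = 163 < K1 = 464.
Since the inequalities point opposite ways, species 1 can invade but species 2 cannot.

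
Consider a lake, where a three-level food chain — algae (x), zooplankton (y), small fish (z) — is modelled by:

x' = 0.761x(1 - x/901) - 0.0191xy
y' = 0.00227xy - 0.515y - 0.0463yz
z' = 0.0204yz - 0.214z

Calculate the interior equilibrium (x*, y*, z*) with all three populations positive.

x* ≈ 664, y* ≈ 10.5, z* ≈ 21.4

From dz/dt = 0: 0.0204y* = 0.214, so y* = 10.5.
From dx/dt = 0: 0.761(1 - x*/901) = 0.0191·10.5, giving x* = 901·(1 - 0.263) = 664.
From dy/dt = 0: 0.00227·664 - 0.515 = 0.0463z*, so z* = 0.992/0.0463 = 21.4.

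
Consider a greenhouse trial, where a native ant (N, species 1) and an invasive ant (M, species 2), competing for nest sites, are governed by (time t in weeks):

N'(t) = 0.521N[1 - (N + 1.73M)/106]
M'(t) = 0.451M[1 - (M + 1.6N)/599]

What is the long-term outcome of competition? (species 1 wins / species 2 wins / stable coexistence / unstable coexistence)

species 2 excludes species 1

Compare the nullcline intercepts: K1/α12 = 106/1.73 = 61.3 < K2 = 599; K2/α21 = 599/1.6 = 374 > K1 = 106.
Since the inequalities point opposite ways, species 2 can invade but species 1 cannot.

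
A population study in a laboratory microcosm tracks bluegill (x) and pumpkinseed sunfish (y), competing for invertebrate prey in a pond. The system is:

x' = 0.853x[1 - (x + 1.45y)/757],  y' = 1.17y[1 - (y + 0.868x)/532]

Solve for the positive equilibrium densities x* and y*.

Setting both brackets to zero gives the nullclines x + 1.45y = 757 and 0.868x + y = 532.
Substituting y = 532 - 0.868x into the first: x(1 - 1.45·0.868) = 757 - 1.45·532.
So x* = -14.4/-0.259 = 55.7, and then y* = 532 - 0.868·55.7 = 484.

x* ≈ 55.7, y* ≈ 484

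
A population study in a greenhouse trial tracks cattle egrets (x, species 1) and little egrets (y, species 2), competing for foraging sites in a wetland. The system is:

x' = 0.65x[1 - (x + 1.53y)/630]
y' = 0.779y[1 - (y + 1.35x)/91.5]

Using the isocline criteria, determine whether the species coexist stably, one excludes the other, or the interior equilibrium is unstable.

species 1 excludes species 2

Compare the nullcline intercepts: K1/α12 = 630/1.53 = 412 > K2 = 91.5; K2/α21 = 91.5/1.35 = 67.8 < K1 = 630.
Since the inequalities point opposite ways, species 1 can invade but species 2 cannot.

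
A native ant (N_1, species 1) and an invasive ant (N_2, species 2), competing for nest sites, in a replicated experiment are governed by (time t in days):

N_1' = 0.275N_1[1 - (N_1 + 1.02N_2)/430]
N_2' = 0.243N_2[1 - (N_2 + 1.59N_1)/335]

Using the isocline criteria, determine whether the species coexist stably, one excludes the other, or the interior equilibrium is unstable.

Compare the nullcline intercepts: K1/α12 = 430/1.02 = 422 > K2 = 335; K2/α21 = 335/1.59 = 211 < K1 = 430.
Since the inequalities point opposite ways, species 1 can invade but species 2 cannot.

species 1 excludes species 2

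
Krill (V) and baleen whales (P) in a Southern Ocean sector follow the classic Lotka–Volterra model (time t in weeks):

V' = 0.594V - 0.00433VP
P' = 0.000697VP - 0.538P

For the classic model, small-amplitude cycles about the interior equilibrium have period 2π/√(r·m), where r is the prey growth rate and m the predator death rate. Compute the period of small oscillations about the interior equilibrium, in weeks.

Here r = 0.594 and m = 0.538, so r·m = 0.32.
ω = √0.32 = 0.565 per week, hence T = 2π/ω ≈ 11.1 weeks.

T ≈ 11.1 weeks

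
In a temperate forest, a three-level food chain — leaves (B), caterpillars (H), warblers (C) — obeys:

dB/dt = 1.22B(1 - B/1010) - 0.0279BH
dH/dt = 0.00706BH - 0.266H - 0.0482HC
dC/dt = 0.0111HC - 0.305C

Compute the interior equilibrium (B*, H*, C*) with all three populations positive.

B* ≈ 375, H* ≈ 27.5, C* ≈ 49.5

From dC/dt = 0: 0.0111H* = 0.305, so H* = 27.5.
From dB/dt = 0: 1.22(1 - B*/1010) = 0.0279·27.5, giving B* = 1010·(1 - 0.628) = 375.
From dH/dt = 0: 0.00706·375 - 0.266 = 0.0482C*, so C* = 2.38/0.0482 = 49.5.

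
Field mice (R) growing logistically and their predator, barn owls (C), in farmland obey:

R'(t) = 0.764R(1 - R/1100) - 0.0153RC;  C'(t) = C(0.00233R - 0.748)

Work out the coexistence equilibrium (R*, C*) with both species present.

From dC/dt = 0 with C > 0: 0.00233R* = 0.748, so R* = 321.
Substitute into dR/dt = 0: 0.764(1 - 321/1100) = 0.0153C*.
The bracket is 0.708, giving C* = 0.541/0.0153 = 35.4.

R* ≈ 321, C* ≈ 35.4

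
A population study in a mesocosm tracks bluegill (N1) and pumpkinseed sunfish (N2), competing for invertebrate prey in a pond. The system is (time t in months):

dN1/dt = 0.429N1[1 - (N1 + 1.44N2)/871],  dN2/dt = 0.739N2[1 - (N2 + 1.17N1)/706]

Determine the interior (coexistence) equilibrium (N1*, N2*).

Setting both brackets to zero gives the nullclines N1 + 1.44N2 = 871 and 1.17N1 + N2 = 706.
Substituting N2 = 706 - 1.17N1 into the first: N1(1 - 1.44·1.17) = 871 - 1.44·706.
So N1* = -146/-0.685 = 213, and then N2* = 706 - 1.17·213 = 457.

N1* ≈ 213, N2* ≈ 457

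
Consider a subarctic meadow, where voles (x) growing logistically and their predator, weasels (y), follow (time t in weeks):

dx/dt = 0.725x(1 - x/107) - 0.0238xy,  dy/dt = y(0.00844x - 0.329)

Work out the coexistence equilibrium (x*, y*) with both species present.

From dy/dt = 0 with y > 0: 0.00844x* = 0.329, so x* = 39.
Substitute into dx/dt = 0: 0.725(1 - 39/107) = 0.0238y*.
The bracket is 0.636, giving y* = 0.461/0.0238 = 19.4.

x* ≈ 39, y* ≈ 19.4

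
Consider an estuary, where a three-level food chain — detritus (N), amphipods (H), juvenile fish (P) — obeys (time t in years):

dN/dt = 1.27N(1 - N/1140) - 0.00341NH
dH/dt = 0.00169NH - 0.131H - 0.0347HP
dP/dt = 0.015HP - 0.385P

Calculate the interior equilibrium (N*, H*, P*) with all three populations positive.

From dP/dt = 0: 0.015H* = 0.385, so H* = 25.7.
From dN/dt = 0: 1.27(1 - N*/1140) = 0.00341·25.7, giving N* = 1140·(1 - 0.0689) = 1060.
From dH/dt = 0: 0.00169·1060 - 0.131 = 0.0347P*, so P* = 1.66/0.0347 = 47.9.

N* ≈ 1060, H* ≈ 25.7, P* ≈ 47.9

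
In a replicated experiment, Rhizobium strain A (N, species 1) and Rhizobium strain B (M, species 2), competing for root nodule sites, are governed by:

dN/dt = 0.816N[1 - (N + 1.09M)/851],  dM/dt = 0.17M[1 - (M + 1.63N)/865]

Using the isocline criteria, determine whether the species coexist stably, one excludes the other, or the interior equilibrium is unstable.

Compare the nullcline intercepts: K1/α12 = 851/1.09 = 781 < K2 = 865; K2/α21 = 865/1.63 = 531 < K1 = 851.
Since both are reversed, neither can invade when rare; the interior point is a saddle.

unstable coexistence (outcome depends on initial conditions)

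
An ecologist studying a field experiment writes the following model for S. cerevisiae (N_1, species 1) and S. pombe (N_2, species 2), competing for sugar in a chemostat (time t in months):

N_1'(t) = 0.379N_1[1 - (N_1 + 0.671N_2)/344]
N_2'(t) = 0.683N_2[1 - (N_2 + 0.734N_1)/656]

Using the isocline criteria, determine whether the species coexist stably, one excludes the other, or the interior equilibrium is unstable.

species 2 excludes species 1

Compare the nullcline intercepts: K1/α12 = 344/0.671 = 513 < K2 = 656; K2/α21 = 656/0.734 = 894 > K1 = 344.
Since the inequalities point opposite ways, species 2 can invade but species 1 cannot.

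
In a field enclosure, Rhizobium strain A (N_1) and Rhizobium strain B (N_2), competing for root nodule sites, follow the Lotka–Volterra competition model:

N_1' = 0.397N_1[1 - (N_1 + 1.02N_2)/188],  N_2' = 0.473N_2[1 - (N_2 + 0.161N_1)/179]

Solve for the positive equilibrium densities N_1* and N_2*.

Setting both brackets to zero gives the nullclines N_1 + 1.02N_2 = 188 and 0.161N_1 + N_2 = 179.
Substituting N_2 = 179 - 0.161N_1 into the first: N_1(1 - 1.02·0.161) = 188 - 1.02·179.
So N_1* = 5.42/0.836 = 6.48, and then N_2* = 179 - 0.161·6.48 = 178.

N_1* ≈ 6.48, N_2* ≈ 178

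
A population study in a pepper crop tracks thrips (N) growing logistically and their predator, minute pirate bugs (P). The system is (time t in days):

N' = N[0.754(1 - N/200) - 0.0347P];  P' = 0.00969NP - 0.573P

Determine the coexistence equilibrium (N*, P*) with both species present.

N* ≈ 59.1, P* ≈ 15.3

From dP/dt = 0 with P > 0: 0.00969N* = 0.573, so N* = 59.1.
Substitute into dN/dt = 0: 0.754(1 - 59.1/200) = 0.0347P*.
The bracket is 0.704, giving P* = 0.531/0.0347 = 15.3.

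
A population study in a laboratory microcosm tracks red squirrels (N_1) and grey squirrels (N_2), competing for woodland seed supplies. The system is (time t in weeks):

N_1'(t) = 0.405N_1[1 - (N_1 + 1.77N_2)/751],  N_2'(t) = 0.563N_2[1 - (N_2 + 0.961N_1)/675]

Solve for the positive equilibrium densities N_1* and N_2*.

N_1* ≈ 633, N_2* ≈ 66.6

Setting both brackets to zero gives the nullclines N_1 + 1.77N_2 = 751 and 0.961N_1 + N_2 = 675.
Substituting N_2 = 675 - 0.961N_1 into the first: N_1(1 - 1.77·0.961) = 751 - 1.77·675.
So N_1* = -444/-0.701 = 633, and then N_2* = 675 - 0.961·633 = 66.6.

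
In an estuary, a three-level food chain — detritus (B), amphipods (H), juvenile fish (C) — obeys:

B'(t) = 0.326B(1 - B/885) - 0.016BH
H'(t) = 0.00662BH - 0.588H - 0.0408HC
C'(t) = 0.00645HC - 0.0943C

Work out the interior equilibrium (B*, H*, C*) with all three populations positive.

B* ≈ 250, H* ≈ 14.6, C* ≈ 26.1

From dC/dt = 0: 0.00645H* = 0.0943, so H* = 14.6.
From dB/dt = 0: 0.326(1 - B*/885) = 0.016·14.6, giving B* = 885·(1 - 0.718) = 250.
From dH/dt = 0: 0.00662·250 - 0.588 = 0.0408C*, so C* = 1.07/0.0408 = 26.1.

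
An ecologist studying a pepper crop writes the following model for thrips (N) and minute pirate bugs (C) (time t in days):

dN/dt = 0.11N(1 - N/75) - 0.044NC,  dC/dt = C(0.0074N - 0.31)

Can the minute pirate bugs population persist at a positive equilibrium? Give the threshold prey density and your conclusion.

The predator equation gives dC/dt > 0 only when N > 0.31/0.0074 = 41.9.
Without the predator, N → K = 75. Since 75 > 41.9, the predator can invade and persist.

Threshold N = 41.9; K > 41.9, so yes, the predator persists.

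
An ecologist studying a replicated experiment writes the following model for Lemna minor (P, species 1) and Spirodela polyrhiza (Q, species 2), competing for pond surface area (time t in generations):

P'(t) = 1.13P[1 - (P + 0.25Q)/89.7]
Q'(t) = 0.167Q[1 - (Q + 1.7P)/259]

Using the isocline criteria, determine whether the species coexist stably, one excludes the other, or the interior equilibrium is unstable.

Compare the nullcline intercepts: K1/α12 = 89.7/0.25 = 359 > K2 = 259; K2/α21 = 259/1.7 = 152 > K1 = 89.7.
Since both inequalities hold, each species can invade when rare, so the interior equilibrium is stable.

stable coexistence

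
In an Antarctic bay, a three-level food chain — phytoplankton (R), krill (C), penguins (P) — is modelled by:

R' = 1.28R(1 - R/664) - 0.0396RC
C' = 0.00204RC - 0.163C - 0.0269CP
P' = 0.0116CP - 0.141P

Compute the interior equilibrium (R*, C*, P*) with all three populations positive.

From dP/dt = 0: 0.0116C* = 0.141, so C* = 12.2.
From dR/dt = 0: 1.28(1 - R*/664) = 0.0396·12.2, giving R* = 664·(1 - 0.376) = 414.
From dC/dt = 0: 0.00204·414 - 0.163 = 0.0269P*, so P* = 0.682/0.0269 = 25.4.

R* ≈ 414, C* ≈ 12.2, P* ≈ 25.4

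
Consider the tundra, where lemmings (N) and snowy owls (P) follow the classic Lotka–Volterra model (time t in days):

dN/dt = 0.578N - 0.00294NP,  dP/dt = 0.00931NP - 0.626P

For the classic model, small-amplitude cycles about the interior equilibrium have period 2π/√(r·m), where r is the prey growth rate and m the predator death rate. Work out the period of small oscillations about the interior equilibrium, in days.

T ≈ 10.4 days

Here r = 0.578 and m = 0.626, so r·m = 0.362.
ω = √0.362 = 0.602 per day, hence T = 2π/ω ≈ 10.4 days.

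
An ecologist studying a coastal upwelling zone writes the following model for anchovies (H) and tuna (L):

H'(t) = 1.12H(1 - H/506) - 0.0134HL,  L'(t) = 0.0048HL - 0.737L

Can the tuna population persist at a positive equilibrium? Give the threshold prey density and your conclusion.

Threshold H = 154; K > 154, so yes, the predator persists.

The predator equation gives dL/dt > 0 only when H > 0.737/0.0048 = 154.
Without the predator, H → K = 506. Since 506 > 154, the predator can invade and persist.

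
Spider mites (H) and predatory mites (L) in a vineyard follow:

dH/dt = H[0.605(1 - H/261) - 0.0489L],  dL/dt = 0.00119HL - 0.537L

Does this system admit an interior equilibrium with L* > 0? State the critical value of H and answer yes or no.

The predator equation gives dL/dt > 0 only when H > 0.537/0.00119 = 451.
Without the predator, H → K = 261. Since 261 < 451, the predator cannot invade.

Threshold H = 451; K < 451, so no, the predator goes extinct.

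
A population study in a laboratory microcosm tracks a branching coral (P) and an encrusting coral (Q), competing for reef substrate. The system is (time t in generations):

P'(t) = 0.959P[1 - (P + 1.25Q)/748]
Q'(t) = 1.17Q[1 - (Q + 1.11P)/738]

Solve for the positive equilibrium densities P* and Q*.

Setting both brackets to zero gives the nullclines P + 1.25Q = 748 and 1.11P + Q = 738.
Substituting Q = 738 - 1.11P into the first: P(1 - 1.25·1.11) = 748 - 1.25·738.
So P* = -174/-0.388 = 450, and then Q* = 738 - 1.11·450 = 238.

P* ≈ 450, Q* ≈ 238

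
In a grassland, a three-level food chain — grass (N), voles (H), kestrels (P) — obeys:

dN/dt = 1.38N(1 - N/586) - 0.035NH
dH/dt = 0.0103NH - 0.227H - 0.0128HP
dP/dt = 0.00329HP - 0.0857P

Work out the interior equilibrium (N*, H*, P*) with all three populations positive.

N* ≈ 199, H* ≈ 26, P* ≈ 142

From dP/dt = 0: 0.00329H* = 0.0857, so H* = 26.
From dN/dt = 0: 1.38(1 - N*/586) = 0.035·26, giving N* = 586·(1 - 0.661) = 199.
From dH/dt = 0: 0.0103·199 - 0.227 = 0.0128P*, so P* = 1.82/0.0128 = 142.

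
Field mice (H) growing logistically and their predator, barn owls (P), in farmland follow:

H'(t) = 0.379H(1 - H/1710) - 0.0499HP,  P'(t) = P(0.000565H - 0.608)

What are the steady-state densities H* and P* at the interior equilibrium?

H* ≈ 1080, P* ≈ 2.82

From dP/dt = 0 with P > 0: 0.000565H* = 0.608, so H* = 1080.
Substitute into dH/dt = 0: 0.379(1 - 1080/1710) = 0.0499P*.
The bracket is 0.371, giving P* = 0.14/0.0499 = 2.82.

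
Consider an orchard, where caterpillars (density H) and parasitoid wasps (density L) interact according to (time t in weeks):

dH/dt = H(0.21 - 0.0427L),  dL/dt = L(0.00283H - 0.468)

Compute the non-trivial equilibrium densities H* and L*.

Set dL/dt = 0 with L > 0: 0.00283H - 0.468 = 0, so H* = 0.468/0.00283 = 165.
Set dH/dt = 0 with H > 0: 0.21 - 0.0427L = 0, so L* = 0.21/0.0427 = 4.92.

H* ≈ 165, L* ≈ 4.92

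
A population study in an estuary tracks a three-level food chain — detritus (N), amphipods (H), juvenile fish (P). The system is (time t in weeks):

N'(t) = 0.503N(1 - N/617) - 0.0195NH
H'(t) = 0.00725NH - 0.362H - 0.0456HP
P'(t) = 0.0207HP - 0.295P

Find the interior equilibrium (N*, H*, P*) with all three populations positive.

N* ≈ 276, H* ≈ 14.3, P* ≈ 36

From dP/dt = 0: 0.0207H* = 0.295, so H* = 14.3.
From dN/dt = 0: 0.503(1 - N*/617) = 0.0195·14.3, giving N* = 617·(1 - 0.552) = 276.
From dH/dt = 0: 0.00725·276 - 0.362 = 0.0456P*, so P* = 1.64/0.0456 = 36.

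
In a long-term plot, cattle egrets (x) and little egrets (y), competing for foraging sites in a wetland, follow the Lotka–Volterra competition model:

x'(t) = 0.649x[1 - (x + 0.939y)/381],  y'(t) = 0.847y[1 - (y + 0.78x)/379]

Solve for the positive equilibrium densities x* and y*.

x* ≈ 93.9, y* ≈ 306

Setting both brackets to zero gives the nullclines x + 0.939y = 381 and 0.78x + y = 379.
Substituting y = 379 - 0.78x into the first: x(1 - 0.939·0.78) = 381 - 0.939·379.
So x* = 25.1/0.268 = 93.9, and then y* = 379 - 0.78·93.9 = 306.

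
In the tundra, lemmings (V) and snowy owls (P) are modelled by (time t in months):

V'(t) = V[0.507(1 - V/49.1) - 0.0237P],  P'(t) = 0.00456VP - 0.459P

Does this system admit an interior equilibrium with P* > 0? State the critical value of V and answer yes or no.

The predator equation gives dP/dt > 0 only when V > 0.459/0.00456 = 101.
Without the predator, V → K = 49.1. Since 49.1 < 101, the predator cannot invade.

Threshold V = 101; K < 101, so no, the predator goes extinct.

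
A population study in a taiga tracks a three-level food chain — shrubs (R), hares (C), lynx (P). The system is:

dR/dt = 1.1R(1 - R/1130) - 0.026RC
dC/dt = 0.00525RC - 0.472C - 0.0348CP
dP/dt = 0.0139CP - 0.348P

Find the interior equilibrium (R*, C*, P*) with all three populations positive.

From dP/dt = 0: 0.0139C* = 0.348, so C* = 25.
From dR/dt = 0: 1.1(1 - R*/1130) = 0.026·25, giving R* = 1130·(1 - 0.592) = 461.
From dC/dt = 0: 0.00525·461 - 0.472 = 0.0348P*, so P* = 1.95/0.0348 = 56.

R* ≈ 461, C* ≈ 25, P* ≈ 56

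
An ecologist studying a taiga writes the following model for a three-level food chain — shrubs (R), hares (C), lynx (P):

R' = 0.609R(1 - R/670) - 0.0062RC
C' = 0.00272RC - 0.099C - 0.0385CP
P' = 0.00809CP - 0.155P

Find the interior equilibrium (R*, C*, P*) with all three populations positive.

R* ≈ 539, C* ≈ 19.2, P* ≈ 35.5

From dP/dt = 0: 0.00809C* = 0.155, so C* = 19.2.
From dR/dt = 0: 0.609(1 - R*/670) = 0.0062·19.2, giving R* = 670·(1 - 0.195) = 539.
From dC/dt = 0: 0.00272·539 - 0.099 = 0.0385P*, so P* = 1.37/0.0385 = 35.5.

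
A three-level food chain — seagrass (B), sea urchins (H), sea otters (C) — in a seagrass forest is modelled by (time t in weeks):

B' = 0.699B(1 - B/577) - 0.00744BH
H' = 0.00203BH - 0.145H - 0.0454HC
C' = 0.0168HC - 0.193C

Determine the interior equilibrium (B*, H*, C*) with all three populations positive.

From dC/dt = 0: 0.0168H* = 0.193, so H* = 11.5.
From dB/dt = 0: 0.699(1 - B*/577) = 0.00744·11.5, giving B* = 577·(1 - 0.122) = 506.
From dH/dt = 0: 0.00203·506 - 0.145 = 0.0454C*, so C* = 0.883/0.0454 = 19.5.

B* ≈ 506, H* ≈ 11.5, C* ≈ 19.5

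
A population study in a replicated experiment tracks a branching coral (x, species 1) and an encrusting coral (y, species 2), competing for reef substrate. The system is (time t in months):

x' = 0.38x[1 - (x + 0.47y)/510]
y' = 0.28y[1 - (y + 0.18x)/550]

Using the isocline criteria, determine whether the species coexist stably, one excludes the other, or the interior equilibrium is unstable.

Compare the nullcline intercepts: K1/α12 = 510/0.47 = 1090 > K2 = 550; K2/α21 = 550/0.18 = 3060 > K1 = 510.
Since both inequalities hold, each species can invade when rare, so the interior equilibrium is stable.

stable coexistence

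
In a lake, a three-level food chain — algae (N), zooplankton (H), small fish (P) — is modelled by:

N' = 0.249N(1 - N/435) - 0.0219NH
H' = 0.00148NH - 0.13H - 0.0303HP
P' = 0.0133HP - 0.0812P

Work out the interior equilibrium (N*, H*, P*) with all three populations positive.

From dP/dt = 0: 0.0133H* = 0.0812, so H* = 6.11.
From dN/dt = 0: 0.249(1 - N*/435) = 0.0219·6.11, giving N* = 435·(1 - 0.537) = 201.
From dH/dt = 0: 0.00148·201 - 0.13 = 0.0303P*, so P* = 0.168/0.0303 = 5.55.

N* ≈ 201, H* ≈ 6.11, P* ≈ 5.55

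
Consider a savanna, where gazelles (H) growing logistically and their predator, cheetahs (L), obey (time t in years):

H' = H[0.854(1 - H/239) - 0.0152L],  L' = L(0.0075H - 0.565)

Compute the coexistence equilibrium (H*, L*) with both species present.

From dL/dt = 0 with L > 0: 0.0075H* = 0.565, so H* = 75.3.
Substitute into dH/dt = 0: 0.854(1 - 75.3/239) = 0.0152L*.
The bracket is 0.685, giving L* = 0.585/0.0152 = 38.5.

H* ≈ 75.3, L* ≈ 38.5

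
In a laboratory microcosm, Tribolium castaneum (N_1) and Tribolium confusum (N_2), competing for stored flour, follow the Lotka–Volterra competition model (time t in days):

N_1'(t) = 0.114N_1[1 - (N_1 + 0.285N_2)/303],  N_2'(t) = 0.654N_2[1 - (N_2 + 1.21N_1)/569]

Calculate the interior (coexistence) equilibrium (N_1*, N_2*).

Setting both brackets to zero gives the nullclines N_1 + 0.285N_2 = 303 and 1.21N_1 + N_2 = 569.
Substituting N_2 = 569 - 1.21N_1 into the first: N_1(1 - 0.285·1.21) = 303 - 0.285·569.
So N_1* = 141/0.655 = 215, and then N_2* = 569 - 1.21·215 = 309.

N_1* ≈ 215, N_2* ≈ 309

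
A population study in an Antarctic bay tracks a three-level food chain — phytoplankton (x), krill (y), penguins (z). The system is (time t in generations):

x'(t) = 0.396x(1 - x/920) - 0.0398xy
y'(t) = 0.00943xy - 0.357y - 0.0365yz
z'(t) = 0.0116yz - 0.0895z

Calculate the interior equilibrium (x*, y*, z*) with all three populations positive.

From dz/dt = 0: 0.0116y* = 0.0895, so y* = 7.72.
From dx/dt = 0: 0.396(1 - x*/920) = 0.0398·7.72, giving x* = 920·(1 - 0.775) = 207.
From dy/dt = 0: 0.00943·207 - 0.357 = 0.0365z*, so z* = 1.59/0.0365 = 43.6.

x* ≈ 207, y* ≈ 7.72, z* ≈ 43.6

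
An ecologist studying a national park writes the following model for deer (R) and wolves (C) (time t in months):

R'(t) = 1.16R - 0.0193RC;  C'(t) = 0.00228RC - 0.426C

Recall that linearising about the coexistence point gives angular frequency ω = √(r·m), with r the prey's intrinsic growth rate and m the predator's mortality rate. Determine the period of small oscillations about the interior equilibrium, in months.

Here r = 1.16 and m = 0.426, so r·m = 0.494.
ω = √0.494 = 0.703 per month, hence T = 2π/ω ≈ 8.94 months.

T ≈ 8.94 months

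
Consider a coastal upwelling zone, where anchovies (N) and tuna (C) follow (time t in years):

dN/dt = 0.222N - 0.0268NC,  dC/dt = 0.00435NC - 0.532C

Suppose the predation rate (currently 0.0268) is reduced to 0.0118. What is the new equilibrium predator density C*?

At the interior fixed point, setting dN/dt = 0 with N > 0 fixes C* = (prey growth rate)/(NC coefficient) — independent of the other coefficients.
With the change, C* = 0.222/0.0118 = 18.8; it rises from 8.28.

C* ≈ 18.8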